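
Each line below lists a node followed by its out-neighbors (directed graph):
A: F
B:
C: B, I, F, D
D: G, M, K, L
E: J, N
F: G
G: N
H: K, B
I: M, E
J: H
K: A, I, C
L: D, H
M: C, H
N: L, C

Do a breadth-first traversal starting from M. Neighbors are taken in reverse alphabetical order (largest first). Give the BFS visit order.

M H C K B I F D A E G L N J

Visit M; enqueue H, C → queue [H, C]
Visit H; enqueue K, B → queue [C, K, B]
Visit C; enqueue I, F, D → queue [K, B, I, F, D]
Visit K; enqueue A → queue [B, I, F, D, A]
Visit B → queue [I, F, D, A]
Visit I; enqueue E → queue [F, D, A, E]
Visit F; enqueue G → queue [D, A, E, G]
Visit D; enqueue L → queue [A, E, G, L]
Visit A → queue [E, G, L]
Visit E; enqueue N, J → queue [G, L, N, J]
Visit G → queue [L, N, J]
Visit L → queue [N, J]
Visit N → queue [J]
Visit J → queue []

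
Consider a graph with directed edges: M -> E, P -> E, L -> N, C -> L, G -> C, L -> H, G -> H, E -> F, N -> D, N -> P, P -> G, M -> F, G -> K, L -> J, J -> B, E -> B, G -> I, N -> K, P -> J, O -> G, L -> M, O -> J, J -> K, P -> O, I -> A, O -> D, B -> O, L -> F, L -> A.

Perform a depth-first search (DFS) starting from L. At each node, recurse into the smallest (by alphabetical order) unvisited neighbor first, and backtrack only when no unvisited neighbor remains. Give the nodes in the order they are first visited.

Visit L
L → A
L → F
L → H
L → J
J → B
B → O
O → D
O → G
G → C
G → I
G → K
L → M
M → E
L → N
N → P

L -> A -> F -> H -> J -> B -> O -> D -> G -> C -> I -> K -> M -> E -> N -> P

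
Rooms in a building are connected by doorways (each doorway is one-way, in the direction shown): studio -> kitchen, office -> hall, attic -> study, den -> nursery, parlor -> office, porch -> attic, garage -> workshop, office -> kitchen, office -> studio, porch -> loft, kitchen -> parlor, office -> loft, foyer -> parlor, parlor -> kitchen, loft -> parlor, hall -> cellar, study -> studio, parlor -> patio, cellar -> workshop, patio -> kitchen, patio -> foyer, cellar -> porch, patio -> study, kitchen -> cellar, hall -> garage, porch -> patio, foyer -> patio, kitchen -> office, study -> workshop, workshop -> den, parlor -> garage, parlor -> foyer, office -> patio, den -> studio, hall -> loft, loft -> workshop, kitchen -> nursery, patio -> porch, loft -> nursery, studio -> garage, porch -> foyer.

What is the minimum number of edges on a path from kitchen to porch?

Level 0: kitchen
Level 1: cellar, nursery, office, parlor
Level 2: foyer, garage, hall, loft, patio, porch, studio, workshop
Level 3: attic, den, study
porch first appears at level 2.

2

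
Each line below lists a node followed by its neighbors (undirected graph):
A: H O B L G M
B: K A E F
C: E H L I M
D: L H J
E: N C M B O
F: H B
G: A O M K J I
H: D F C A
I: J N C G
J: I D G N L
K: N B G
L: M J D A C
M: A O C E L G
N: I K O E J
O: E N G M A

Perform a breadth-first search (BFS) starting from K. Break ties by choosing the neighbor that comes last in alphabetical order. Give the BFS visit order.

K, N, G, B, O, J, I, E, M, A, F, L, D, C, H

Visit K; enqueue N, G, B → queue [N, G, B]
Visit N; enqueue O, J, I, E → queue [G, B, O, J, I, E]
Visit G; enqueue M, A → queue [B, O, J, I, E, M, A]
Visit B; enqueue F → queue [O, J, I, E, M, A, F]
Visit O → queue [J, I, E, M, A, F]
Visit J; enqueue L, D → queue [I, E, M, A, F, L, D]
Visit I; enqueue C → queue [E, M, A, F, L, D, C]
Visit E → queue [M, A, F, L, D, C]
Visit M → queue [A, F, L, D, C]
Visit A; enqueue H → queue [F, L, D, C, H]
Visit F → queue [L, D, C, H]
Visit L → queue [D, C, H]
Visit D → queue [C, H]
Visit C → queue [H]
Visit H → queue []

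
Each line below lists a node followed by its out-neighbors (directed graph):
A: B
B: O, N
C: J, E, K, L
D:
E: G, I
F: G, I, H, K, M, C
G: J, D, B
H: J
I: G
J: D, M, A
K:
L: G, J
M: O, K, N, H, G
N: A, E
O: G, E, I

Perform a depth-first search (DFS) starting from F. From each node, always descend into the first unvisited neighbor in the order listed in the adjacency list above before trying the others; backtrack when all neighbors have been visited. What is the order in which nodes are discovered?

F G J D M O E I K N A B H C L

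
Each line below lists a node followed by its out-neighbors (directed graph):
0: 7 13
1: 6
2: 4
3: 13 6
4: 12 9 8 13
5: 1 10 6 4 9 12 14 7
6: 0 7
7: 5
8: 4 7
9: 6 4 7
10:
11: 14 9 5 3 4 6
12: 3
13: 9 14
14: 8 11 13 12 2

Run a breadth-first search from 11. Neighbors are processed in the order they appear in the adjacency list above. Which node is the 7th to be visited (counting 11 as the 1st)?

Visit 11; enqueue 14, 9, 5, 3, 4, 6 → queue [14, 9, 5, 3, 4, 6]
Visit 14; enqueue 8, 13, 12, 2 → queue [9, 5, 3, 4, 6, 8, 13, 12, 2]
Visit 9; enqueue 7 → queue [5, 3, 4, 6, 8, 13, 12, 2, 7]
Visit 5; enqueue 1, 10 → queue [3, 4, 6, 8, 13, 12, 2, 7, 1, 10]
Visit 3 → queue [4, 6, 8, 13, 12, 2, 7, 1, 10]
Visit 4 → queue [6, 8, 13, 12, 2, 7, 1, 10]
Visit 6; enqueue 0 → queue [8, 13, 12, 2, 7, 1, 10, 0]
Visit 8 → queue [13, 12, 2, 7, 1, 10, 0]
Visit 13 → queue [12, 2, 7, 1, 10, 0]
Visit 12 → queue [2, 7, 1, 10, 0]
Visit 2 → queue [7, 1, 10, 0]
Visit 7 → queue [1, 10, 0]
Visit 1 → queue [10, 0]
Visit 10 → queue [0]
Visit 0 → queue []

Visit order: 11, 14, 9, 5, 3, 4, 6, 8, 13, 12, 2, 7, 1, 10, 0

6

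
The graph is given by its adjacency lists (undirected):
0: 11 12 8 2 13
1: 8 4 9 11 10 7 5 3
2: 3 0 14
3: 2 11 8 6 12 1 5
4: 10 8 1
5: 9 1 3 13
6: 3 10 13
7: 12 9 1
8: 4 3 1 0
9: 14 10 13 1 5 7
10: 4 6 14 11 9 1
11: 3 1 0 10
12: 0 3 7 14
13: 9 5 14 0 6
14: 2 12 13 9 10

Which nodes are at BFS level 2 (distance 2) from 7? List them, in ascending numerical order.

0, 3, 4, 5, 8, 10, 11, 13, 14

Level 0: 7
Level 1: 1, 9, 12
Level 2: 0, 3, 4, 5, 8, 10, 11, 13, 14
Level 3: 2, 6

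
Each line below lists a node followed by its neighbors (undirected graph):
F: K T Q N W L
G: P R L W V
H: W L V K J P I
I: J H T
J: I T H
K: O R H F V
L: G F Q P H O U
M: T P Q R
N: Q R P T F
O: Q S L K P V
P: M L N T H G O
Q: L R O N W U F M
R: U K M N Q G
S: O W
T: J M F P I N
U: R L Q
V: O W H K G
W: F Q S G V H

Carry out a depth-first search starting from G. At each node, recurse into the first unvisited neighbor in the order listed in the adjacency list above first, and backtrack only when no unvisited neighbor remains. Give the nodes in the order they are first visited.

G P M T J I H W F K O Q L U R N S V

Visit G
G → P
P → M
M → T
T → J
J → I
I → H
H → W
W → F
F → K
K → O
O → Q
Q → L
L → U
U → R
R → N
O → S
O → V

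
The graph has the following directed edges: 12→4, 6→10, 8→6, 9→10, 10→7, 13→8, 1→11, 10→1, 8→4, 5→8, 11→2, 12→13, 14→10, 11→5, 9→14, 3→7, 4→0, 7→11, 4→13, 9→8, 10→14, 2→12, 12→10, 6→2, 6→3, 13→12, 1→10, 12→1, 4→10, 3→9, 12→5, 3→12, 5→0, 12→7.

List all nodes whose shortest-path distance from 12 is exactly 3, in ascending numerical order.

2, 6

Level 0: 12
Level 1: 1, 4, 5, 7, 10, 13
Level 2: 0, 8, 11, 14
Level 3: 2, 6
Level 4: 3
Level 5: 9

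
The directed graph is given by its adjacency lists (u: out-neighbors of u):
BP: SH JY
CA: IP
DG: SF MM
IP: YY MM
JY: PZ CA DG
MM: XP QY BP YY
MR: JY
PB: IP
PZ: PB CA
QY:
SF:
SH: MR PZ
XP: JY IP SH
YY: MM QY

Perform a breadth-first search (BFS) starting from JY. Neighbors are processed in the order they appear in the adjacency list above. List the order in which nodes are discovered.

Visit JY; enqueue PZ, CA, DG → queue [PZ, CA, DG]
Visit PZ; enqueue PB → queue [CA, DG, PB]
Visit CA; enqueue IP → queue [DG, PB, IP]
Visit DG; enqueue SF, MM → queue [PB, IP, SF, MM]
Visit PB → queue [IP, SF, MM]
Visit IP; enqueue YY → queue [SF, MM, YY]
Visit SF → queue [MM, YY]
Visit MM; enqueue XP, QY, BP → queue [YY, XP, QY, BP]
Visit YY → queue [XP, QY, BP]
Visit XP; enqueue SH → queue [QY, BP, SH]
Visit QY → queue [BP, SH]
Visit BP → queue [SH]
Visit SH; enqueue MR → queue [MR]
Visit MR → queue []

JY, PZ, CA, DG, PB, IP, SF, MM, YY, XP, QY, BP, SH, MR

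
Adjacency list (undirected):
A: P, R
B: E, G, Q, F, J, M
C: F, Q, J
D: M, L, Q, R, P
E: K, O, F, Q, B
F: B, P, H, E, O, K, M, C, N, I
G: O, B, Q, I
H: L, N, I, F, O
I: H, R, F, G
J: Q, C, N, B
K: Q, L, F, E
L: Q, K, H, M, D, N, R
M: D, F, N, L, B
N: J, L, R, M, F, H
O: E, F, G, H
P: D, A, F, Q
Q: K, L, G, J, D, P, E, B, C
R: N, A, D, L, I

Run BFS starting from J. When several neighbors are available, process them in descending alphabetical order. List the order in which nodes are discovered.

Visit J; enqueue Q, N, C, B → queue [Q, N, C, B]
Visit Q; enqueue P, L, K, G, E, D → queue [N, C, B, P, L, K, G, E, D]
Visit N; enqueue R, M, H, F → queue [C, B, P, L, K, G, E, D, R, M, H, F]
Visit C → queue [B, P, L, K, G, E, D, R, M, H, F]
Visit B → queue [P, L, K, G, E, D, R, M, H, F]
Visit P; enqueue A → queue [L, K, G, E, D, R, M, H, F, A]
Visit L → queue [K, G, E, D, R, M, H, F, A]
Visit K → queue [G, E, D, R, M, H, F, A]
Visit G; enqueue O, I → queue [E, D, R, M, H, F, A, O, I]
Visit E → queue [D, R, M, H, F, A, O, I]
Visit D → queue [R, M, H, F, A, O, I]
Visit R → queue [M, H, F, A, O, I]
Visit M → queue [H, F, A, O, I]
Visit H → queue [F, A, O, I]
Visit F → queue [A, O, I]
Visit A → queue [O, I]
Visit O → queue [I]
Visit I → queue []

J -> Q -> N -> C -> B -> P -> L -> K -> G -> E -> D -> R -> M -> H -> F -> A -> O -> I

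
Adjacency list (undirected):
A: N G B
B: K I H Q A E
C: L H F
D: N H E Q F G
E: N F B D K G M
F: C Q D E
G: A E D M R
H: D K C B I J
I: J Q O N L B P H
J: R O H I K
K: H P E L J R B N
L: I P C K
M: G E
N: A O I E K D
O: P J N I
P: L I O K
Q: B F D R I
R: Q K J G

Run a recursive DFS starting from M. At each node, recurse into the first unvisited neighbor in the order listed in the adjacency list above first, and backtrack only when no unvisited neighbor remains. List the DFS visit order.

Visit M
M → G
G → A
A → N
N → O
O → P
P → L
L → I
I → J
J → R
R → Q
Q → B
B → K
K → H
H → D
D → E
E → F
F → C

M G A N O P L I J R Q B K H D E F C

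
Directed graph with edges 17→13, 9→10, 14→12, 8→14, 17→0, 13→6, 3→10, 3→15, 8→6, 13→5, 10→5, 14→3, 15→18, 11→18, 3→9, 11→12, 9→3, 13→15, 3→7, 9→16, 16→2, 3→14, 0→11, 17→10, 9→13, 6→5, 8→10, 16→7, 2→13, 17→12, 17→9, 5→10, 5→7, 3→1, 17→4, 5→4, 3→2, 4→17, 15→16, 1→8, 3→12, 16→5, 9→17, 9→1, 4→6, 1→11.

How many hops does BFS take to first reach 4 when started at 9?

2

Level 0: 9
Level 1: 1, 3, 10, 13, 16, 17
Level 2: 0, 2, 4, 5, 6, 7, 8, 11, 12, 14, 15
Level 3: 18
4 first appears at level 2.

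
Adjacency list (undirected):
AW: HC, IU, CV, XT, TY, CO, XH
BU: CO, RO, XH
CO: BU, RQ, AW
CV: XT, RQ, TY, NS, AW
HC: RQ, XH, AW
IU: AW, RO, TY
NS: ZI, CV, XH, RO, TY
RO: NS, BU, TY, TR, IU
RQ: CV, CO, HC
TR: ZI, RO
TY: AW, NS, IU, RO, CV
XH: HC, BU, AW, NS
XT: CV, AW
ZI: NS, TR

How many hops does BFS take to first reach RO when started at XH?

Level 0: XH
Level 1: AW, BU, HC, NS
Level 2: CO, CV, IU, RO, RQ, TY, XT, ZI
Level 3: TR
RO first appears at level 2.

2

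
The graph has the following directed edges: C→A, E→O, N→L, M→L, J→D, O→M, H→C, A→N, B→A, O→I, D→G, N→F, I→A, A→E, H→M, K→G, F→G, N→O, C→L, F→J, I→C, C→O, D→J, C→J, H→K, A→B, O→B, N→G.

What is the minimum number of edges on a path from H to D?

3

Level 0: H
Level 1: C, K, M
Level 2: A, G, J, L, O
Level 3: B, D, E, I, N
Level 4: F
D first appears at level 3.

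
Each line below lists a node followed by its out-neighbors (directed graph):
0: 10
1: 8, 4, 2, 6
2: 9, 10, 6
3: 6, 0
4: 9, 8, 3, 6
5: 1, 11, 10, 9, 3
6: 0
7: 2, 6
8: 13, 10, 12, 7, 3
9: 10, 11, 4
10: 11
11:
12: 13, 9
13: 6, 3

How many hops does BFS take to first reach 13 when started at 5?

3

Level 0: 5
Level 1: 1, 3, 9, 10, 11
Level 2: 0, 2, 4, 6, 8
Level 3: 7, 12, 13
13 first appears at level 3.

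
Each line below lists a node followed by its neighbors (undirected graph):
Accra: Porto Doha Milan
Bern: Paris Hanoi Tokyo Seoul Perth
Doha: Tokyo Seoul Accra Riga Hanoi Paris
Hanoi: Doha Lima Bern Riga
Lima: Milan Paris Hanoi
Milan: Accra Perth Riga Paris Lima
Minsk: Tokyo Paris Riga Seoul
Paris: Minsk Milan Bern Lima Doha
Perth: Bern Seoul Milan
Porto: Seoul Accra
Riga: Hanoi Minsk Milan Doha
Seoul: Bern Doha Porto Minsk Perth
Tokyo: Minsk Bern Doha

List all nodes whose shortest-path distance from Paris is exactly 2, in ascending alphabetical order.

Accra, Hanoi, Perth, Riga, Seoul, Tokyo

Level 0: Paris
Level 1: Bern, Doha, Lima, Milan, Minsk
Level 2: Accra, Hanoi, Perth, Riga, Seoul, Tokyo
Level 3: Porto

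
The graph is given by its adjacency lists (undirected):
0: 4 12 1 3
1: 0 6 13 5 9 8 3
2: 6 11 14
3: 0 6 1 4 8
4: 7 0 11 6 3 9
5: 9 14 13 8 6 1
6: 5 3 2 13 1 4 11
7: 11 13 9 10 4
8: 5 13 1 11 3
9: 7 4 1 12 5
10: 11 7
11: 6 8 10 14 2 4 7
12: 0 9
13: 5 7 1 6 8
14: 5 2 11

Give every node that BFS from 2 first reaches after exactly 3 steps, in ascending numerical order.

0, 9

Level 0: 2
Level 1: 6, 11, 14
Level 2: 1, 3, 4, 5, 7, 8, 10, 13
Level 3: 0, 9
Level 4: 12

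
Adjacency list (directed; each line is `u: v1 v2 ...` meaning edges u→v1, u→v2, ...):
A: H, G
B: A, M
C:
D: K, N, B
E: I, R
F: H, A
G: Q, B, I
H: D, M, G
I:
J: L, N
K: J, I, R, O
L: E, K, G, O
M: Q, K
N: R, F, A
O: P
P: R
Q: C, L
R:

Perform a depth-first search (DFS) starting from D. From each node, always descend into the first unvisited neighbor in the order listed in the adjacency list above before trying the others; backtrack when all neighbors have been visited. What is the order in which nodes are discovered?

D → K → J → L → E → I → R → G → Q → C → B → A → H → M → O → P → N → F

Visit D
D → K
K → J
J → L
L → E
E → I
E → R
L → G
G → Q
Q → C
G → B
B → A
A → H
H → M
L → O
O → P
J → N
N → F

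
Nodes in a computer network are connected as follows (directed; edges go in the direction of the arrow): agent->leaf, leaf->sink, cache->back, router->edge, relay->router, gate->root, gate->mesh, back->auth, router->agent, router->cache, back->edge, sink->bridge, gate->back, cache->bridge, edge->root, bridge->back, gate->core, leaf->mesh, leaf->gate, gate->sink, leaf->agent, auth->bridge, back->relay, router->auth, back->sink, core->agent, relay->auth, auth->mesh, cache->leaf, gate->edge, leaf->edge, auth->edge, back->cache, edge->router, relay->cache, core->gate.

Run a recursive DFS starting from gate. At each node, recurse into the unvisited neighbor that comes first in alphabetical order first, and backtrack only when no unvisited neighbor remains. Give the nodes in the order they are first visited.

gate, back, auth, bridge, edge, root, router, agent, leaf, mesh, sink, cache, relay, core

Visit gate
gate → back
back → auth
auth → bridge
auth → edge
edge → root
edge → router
router → agent
agent → leaf
leaf → mesh
leaf → sink
router → cache
back → relay
gate → core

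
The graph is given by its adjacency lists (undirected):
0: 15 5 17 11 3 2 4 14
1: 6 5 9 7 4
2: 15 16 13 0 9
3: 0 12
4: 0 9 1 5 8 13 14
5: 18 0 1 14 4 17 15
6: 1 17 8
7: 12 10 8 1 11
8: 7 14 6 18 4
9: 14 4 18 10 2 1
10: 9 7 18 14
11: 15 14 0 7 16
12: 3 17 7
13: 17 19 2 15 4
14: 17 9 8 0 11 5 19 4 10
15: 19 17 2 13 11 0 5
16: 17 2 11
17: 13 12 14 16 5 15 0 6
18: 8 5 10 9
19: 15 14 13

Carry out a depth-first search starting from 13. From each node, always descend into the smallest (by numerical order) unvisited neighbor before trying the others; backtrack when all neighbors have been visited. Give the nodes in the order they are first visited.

13, 2, 0, 3, 12, 7, 1, 4, 5, 14, 8, 6, 17, 15, 11, 16, 19, 18, 9, 10

Visit 13
13 → 2
2 → 0
0 → 3
3 → 12
12 → 7
7 → 1
1 → 4
4 → 5
5 → 14
14 → 8
8 → 6
6 → 17
17 → 15
15 → 11
11 → 16
15 → 19
8 → 18
18 → 9
9 → 10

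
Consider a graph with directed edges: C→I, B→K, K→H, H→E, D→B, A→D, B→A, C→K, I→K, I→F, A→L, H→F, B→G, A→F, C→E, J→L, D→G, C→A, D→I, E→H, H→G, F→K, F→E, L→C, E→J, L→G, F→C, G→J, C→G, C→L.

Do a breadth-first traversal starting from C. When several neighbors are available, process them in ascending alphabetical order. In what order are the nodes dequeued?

Visit C; enqueue A, E, G, I, K, L → queue [A, E, G, I, K, L]
Visit A; enqueue D, F → queue [E, G, I, K, L, D, F]
Visit E; enqueue H, J → queue [G, I, K, L, D, F, H, J]
Visit G → queue [I, K, L, D, F, H, J]
Visit I → queue [K, L, D, F, H, J]
Visit K → queue [L, D, F, H, J]
Visit L → queue [D, F, H, J]
Visit D; enqueue B → queue [F, H, J, B]
Visit F → queue [H, J, B]
Visit H → queue [J, B]
Visit J → queue [B]
Visit B → queue []

C, A, E, G, I, K, L, D, F, H, J, B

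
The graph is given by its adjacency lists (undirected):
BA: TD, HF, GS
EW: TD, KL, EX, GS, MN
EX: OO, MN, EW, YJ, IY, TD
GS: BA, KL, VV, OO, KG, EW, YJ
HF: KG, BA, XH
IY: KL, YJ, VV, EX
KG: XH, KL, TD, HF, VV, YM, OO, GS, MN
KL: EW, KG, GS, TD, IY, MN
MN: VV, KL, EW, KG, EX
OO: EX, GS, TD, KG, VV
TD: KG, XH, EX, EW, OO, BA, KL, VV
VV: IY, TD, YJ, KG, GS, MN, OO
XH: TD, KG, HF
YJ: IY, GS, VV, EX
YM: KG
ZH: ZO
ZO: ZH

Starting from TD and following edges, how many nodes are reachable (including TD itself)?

15

BFS from TD visits: TD, KG, XH, EX, EW, OO, BA, KL, VV, HF, YM, GS, MN, YJ, IY
Reachable nodes: 15 of 17 total.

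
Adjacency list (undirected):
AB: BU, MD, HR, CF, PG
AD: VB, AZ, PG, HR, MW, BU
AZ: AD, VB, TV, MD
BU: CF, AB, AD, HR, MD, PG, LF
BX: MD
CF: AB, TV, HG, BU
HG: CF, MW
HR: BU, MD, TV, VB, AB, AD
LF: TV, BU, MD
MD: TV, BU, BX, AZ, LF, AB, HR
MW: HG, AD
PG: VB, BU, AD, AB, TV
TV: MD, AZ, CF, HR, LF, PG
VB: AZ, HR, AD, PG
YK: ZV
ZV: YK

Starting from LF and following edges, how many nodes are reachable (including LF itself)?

BFS from LF visits: LF, BU, MD, TV, AB, AD, CF, HR, PG, AZ, BX, MW, VB, HG
Reachable nodes: 14 of 16 total.

14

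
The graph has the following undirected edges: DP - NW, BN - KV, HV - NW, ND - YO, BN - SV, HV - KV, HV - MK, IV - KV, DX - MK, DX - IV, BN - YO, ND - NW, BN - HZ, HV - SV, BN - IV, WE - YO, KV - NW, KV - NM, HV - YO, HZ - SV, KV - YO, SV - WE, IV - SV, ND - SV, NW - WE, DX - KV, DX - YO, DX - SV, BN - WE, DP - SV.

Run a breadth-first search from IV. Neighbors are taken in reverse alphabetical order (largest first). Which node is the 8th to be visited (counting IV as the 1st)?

HZ

Visit IV; enqueue SV, KV, DX, BN → queue [SV, KV, DX, BN]
Visit SV; enqueue WE, ND, HZ, HV, DP → queue [KV, DX, BN, WE, ND, HZ, HV, DP]
Visit KV; enqueue YO, NW, NM → queue [DX, BN, WE, ND, HZ, HV, DP, YO, NW, NM]
Visit DX; enqueue MK → queue [BN, WE, ND, HZ, HV, DP, YO, NW, NM, MK]
Visit BN → queue [WE, ND, HZ, HV, DP, YO, NW, NM, MK]
Visit WE → queue [ND, HZ, HV, DP, YO, NW, NM, MK]
Visit ND → queue [HZ, HV, DP, YO, NW, NM, MK]
Visit HZ → queue [HV, DP, YO, NW, NM, MK]
Visit HV → queue [DP, YO, NW, NM, MK]
Visit DP → queue [YO, NW, NM, MK]
Visit YO → queue [NW, NM, MK]
Visit NW → queue [NM, MK]
Visit NM → queue [MK]
Visit MK → queue []

Visit order: IV, SV, KV, DX, BN, WE, ND, HZ, HV, DP, YO, NW, NM, MK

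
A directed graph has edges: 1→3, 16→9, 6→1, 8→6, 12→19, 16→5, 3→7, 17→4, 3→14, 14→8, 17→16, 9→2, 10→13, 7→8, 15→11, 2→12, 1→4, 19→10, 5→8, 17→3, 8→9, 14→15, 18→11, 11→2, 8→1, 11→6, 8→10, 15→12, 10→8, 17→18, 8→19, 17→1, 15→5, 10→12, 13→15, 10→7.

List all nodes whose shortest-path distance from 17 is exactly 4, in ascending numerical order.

Level 0: 17
Level 1: 1, 3, 4, 16, 18
Level 2: 5, 7, 9, 11, 14
Level 3: 2, 6, 8, 15
Level 4: 10, 12, 19
Level 5: 13

10, 12, 19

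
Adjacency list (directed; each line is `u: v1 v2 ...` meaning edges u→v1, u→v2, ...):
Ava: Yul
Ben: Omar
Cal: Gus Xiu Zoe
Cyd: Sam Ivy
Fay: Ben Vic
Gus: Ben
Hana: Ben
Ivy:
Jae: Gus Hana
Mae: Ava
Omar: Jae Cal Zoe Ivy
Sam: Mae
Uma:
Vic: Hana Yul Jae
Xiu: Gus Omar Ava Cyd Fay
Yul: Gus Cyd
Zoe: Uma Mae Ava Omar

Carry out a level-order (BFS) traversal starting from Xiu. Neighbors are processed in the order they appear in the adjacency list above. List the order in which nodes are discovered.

Visit Xiu; enqueue Gus, Omar, Ava, Cyd, Fay → queue [Gus, Omar, Ava, Cyd, Fay]
Visit Gus; enqueue Ben → queue [Omar, Ava, Cyd, Fay, Ben]
Visit Omar; enqueue Jae, Cal, Zoe, Ivy → queue [Ava, Cyd, Fay, Ben, Jae, Cal, Zoe, Ivy]
Visit Ava; enqueue Yul → queue [Cyd, Fay, Ben, Jae, Cal, Zoe, Ivy, Yul]
Visit Cyd; enqueue Sam → queue [Fay, Ben, Jae, Cal, Zoe, Ivy, Yul, Sam]
Visit Fay; enqueue Vic → queue [Ben, Jae, Cal, Zoe, Ivy, Yul, Sam, Vic]
Visit Ben → queue [Jae, Cal, Zoe, Ivy, Yul, Sam, Vic]
Visit Jae; enqueue Hana → queue [Cal, Zoe, Ivy, Yul, Sam, Vic, Hana]
Visit Cal → queue [Zoe, Ivy, Yul, Sam, Vic, Hana]
Visit Zoe; enqueue Uma, Mae → queue [Ivy, Yul, Sam, Vic, Hana, Uma, Mae]
Visit Ivy → queue [Yul, Sam, Vic, Hana, Uma, Mae]
Visit Yul → queue [Sam, Vic, Hana, Uma, Mae]
Visit Sam → queue [Vic, Hana, Uma, Mae]
Visit Vic → queue [Hana, Uma, Mae]
Visit Hana → queue [Uma, Mae]
Visit Uma → queue [Mae]
Visit Mae → queue []

Xiu Gus Omar Ava Cyd Fay Ben Jae Cal Zoe Ivy Yul Sam Vic Hana Uma Mae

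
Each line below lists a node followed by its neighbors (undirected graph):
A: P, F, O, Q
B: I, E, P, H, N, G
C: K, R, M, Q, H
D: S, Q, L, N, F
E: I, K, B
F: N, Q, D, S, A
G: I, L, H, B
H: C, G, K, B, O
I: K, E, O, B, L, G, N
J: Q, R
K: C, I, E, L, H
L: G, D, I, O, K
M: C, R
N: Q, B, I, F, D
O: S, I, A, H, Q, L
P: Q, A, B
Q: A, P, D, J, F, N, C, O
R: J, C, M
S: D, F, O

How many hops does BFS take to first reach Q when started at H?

2

Level 0: H
Level 1: B, C, G, K, O
Level 2: A, E, I, L, M, N, P, Q, R, S
Level 3: D, F, J
Q first appears at level 2.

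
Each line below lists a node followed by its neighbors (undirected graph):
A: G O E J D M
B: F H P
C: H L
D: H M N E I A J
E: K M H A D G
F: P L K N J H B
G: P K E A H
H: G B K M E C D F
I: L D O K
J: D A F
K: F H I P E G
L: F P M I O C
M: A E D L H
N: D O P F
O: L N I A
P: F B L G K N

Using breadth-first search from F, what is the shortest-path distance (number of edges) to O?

Level 0: F
Level 1: B, H, J, K, L, N, P
Level 2: A, C, D, E, G, I, M, O
O first appears at level 2.

2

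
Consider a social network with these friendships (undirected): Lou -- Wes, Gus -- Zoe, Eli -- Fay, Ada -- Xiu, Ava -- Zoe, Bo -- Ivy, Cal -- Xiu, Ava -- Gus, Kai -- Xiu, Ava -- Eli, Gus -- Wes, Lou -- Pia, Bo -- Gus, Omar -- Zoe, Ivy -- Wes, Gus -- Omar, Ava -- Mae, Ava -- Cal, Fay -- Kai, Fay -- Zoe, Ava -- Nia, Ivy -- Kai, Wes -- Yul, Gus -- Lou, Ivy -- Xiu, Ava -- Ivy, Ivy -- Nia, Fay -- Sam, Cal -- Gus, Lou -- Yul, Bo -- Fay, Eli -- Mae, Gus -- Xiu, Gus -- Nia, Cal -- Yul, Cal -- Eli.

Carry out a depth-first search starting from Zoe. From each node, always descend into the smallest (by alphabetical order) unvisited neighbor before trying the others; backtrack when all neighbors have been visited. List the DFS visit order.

Zoe Ava Cal Eli Fay Bo Gus Lou Pia Wes Ivy Kai Xiu Ada Nia Yul Omar Sam Mae

Visit Zoe
Zoe → Ava
Ava → Cal
Cal → Eli
Eli → Fay
Fay → Bo
Bo → Gus
Gus → Lou
Lou → Pia
Lou → Wes
Wes → Ivy
Ivy → Kai
Kai → Xiu
Xiu → Ada
Ivy → Nia
Wes → Yul
Gus → Omar
Fay → Sam
Eli → Mae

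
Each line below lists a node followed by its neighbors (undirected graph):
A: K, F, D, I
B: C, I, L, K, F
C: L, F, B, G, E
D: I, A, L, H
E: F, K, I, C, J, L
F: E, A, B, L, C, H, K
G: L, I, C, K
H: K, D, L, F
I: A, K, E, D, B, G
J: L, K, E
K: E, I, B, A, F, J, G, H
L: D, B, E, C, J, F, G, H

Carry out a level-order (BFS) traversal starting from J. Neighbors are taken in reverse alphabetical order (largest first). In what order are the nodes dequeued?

Visit J; enqueue L, K, E → queue [L, K, E]
Visit L; enqueue H, G, F, D, C, B → queue [K, E, H, G, F, D, C, B]
Visit K; enqueue I, A → queue [E, H, G, F, D, C, B, I, A]
Visit E → queue [H, G, F, D, C, B, I, A]
Visit H → queue [G, F, D, C, B, I, A]
Visit G → queue [F, D, C, B, I, A]
Visit F → queue [D, C, B, I, A]
Visit D → queue [C, B, I, A]
Visit C → queue [B, I, A]
Visit B → queue [I, A]
Visit I → queue [A]
Visit A → queue []

J L K E H G F D C B I A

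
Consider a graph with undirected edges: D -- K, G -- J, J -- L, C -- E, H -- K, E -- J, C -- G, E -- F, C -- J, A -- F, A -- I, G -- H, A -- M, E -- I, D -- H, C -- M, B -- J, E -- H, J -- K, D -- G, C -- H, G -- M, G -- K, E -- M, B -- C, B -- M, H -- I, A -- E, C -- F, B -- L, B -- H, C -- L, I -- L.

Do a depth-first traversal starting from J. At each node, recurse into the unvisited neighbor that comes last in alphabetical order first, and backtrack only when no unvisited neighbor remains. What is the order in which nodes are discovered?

Visit J
J → L
L → I
I → H
H → K
K → G
G → M
M → E
E → F
F → C
C → B
F → A
G → D

J, L, I, H, K, G, M, E, F, C, B, A, D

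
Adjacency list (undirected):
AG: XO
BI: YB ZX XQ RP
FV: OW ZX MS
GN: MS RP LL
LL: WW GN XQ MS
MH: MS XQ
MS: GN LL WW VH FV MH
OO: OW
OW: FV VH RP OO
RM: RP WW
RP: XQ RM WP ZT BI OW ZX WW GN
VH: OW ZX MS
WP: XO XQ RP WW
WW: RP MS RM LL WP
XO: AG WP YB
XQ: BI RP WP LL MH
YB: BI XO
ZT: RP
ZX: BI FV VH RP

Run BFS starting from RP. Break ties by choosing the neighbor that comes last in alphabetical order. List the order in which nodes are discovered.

RP → ZX → ZT → XQ → WW → WP → RM → OW → GN → BI → VH → FV → MH → LL → MS → XO → OO → YB → AG

Visit RP; enqueue ZX, ZT, XQ, WW, WP, RM, OW, GN, BI → queue [ZX, ZT, XQ, WW, WP, RM, OW, GN, BI]
Visit ZX; enqueue VH, FV → queue [ZT, XQ, WW, WP, RM, OW, GN, BI, VH, FV]
Visit ZT → queue [XQ, WW, WP, RM, OW, GN, BI, VH, FV]
Visit XQ; enqueue MH, LL → queue [WW, WP, RM, OW, GN, BI, VH, FV, MH, LL]
Visit WW; enqueue MS → queue [WP, RM, OW, GN, BI, VH, FV, MH, LL, MS]
Visit WP; enqueue XO → queue [RM, OW, GN, BI, VH, FV, MH, LL, MS, XO]
Visit RM → queue [OW, GN, BI, VH, FV, MH, LL, MS, XO]
Visit OW; enqueue OO → queue [GN, BI, VH, FV, MH, LL, MS, XO, OO]
Visit GN → queue [BI, VH, FV, MH, LL, MS, XO, OO]
Visit BI; enqueue YB → queue [VH, FV, MH, LL, MS, XO, OO, YB]
Visit VH → queue [FV, MH, LL, MS, XO, OO, YB]
Visit FV → queue [MH, LL, MS, XO, OO, YB]
Visit MH → queue [LL, MS, XO, OO, YB]
Visit LL → queue [MS, XO, OO, YB]
Visit MS → queue [XO, OO, YB]
Visit XO; enqueue AG → queue [OO, YB, AG]
Visit OO → queue [YB, AG]
Visit YB → queue [AG]
Visit AG → queue []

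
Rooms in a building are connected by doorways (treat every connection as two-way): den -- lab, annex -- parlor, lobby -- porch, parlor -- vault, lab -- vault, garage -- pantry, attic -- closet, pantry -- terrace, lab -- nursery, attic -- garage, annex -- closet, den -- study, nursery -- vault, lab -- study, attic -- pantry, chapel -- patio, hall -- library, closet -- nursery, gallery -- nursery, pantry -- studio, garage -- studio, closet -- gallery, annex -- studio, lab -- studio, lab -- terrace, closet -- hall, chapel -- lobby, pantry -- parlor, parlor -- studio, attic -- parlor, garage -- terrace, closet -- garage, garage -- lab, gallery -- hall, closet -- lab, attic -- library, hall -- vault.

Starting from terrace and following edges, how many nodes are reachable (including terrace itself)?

16

BFS from terrace visits: terrace, garage, lab, pantry, attic, closet, studio, den, nursery, study, vault, parlor, library, annex, gallery, hall
Reachable nodes: 16 of 20 total.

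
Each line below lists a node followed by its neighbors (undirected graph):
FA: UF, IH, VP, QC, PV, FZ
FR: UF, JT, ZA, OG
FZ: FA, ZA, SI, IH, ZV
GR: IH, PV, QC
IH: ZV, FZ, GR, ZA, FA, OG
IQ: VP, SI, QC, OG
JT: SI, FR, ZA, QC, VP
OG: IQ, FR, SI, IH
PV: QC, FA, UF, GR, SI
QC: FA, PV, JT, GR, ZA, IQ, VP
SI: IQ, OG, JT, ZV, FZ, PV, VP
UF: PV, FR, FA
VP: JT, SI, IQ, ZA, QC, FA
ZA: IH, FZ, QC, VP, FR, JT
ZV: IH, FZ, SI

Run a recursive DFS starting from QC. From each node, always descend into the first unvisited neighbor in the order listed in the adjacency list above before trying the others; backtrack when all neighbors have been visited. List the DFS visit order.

QC, FA, UF, PV, GR, IH, ZV, FZ, ZA, VP, JT, SI, IQ, OG, FR

Visit QC
QC → FA
FA → UF
UF → PV
PV → GR
GR → IH
IH → ZV
ZV → FZ
FZ → ZA
ZA → VP
VP → JT
JT → SI
SI → IQ
IQ → OG
OG → FR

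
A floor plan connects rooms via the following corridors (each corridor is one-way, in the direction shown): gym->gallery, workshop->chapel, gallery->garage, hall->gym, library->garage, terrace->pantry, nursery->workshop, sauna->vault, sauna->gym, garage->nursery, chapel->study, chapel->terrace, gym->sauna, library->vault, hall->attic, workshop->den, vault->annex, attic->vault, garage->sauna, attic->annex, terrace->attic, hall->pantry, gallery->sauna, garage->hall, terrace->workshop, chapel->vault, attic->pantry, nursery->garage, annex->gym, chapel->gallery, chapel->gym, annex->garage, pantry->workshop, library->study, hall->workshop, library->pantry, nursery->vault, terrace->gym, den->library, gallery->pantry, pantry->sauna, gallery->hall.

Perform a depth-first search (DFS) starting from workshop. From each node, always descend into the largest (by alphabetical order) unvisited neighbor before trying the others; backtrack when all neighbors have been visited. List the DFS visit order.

Visit workshop
workshop → den
den → library
library → vault
vault → annex
annex → gym
gym → sauna
gym → gallery
gallery → pantry
gallery → hall
hall → attic
gallery → garage
garage → nursery
library → study
workshop → chapel
chapel → terrace

workshop -> den -> library -> vault -> annex -> gym -> sauna -> gallery -> pantry -> hall -> attic -> garage -> nursery -> study -> chapel -> terrace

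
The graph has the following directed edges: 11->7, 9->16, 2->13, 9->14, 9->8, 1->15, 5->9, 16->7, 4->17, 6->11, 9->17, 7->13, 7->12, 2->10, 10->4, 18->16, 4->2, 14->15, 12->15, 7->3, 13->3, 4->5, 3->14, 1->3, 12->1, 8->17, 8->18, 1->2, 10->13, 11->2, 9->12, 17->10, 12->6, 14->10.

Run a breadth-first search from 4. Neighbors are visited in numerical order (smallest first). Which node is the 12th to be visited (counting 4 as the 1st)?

16

Visit 4; enqueue 2, 5, 17 → queue [2, 5, 17]
Visit 2; enqueue 10, 13 → queue [5, 17, 10, 13]
Visit 5; enqueue 9 → queue [17, 10, 13, 9]
Visit 17 → queue [10, 13, 9]
Visit 10 → queue [13, 9]
Visit 13; enqueue 3 → queue [9, 3]
Visit 9; enqueue 8, 12, 14, 16 → queue [3, 8, 12, 14, 16]
Visit 3 → queue [8, 12, 14, 16]
Visit 8; enqueue 18 → queue [12, 14, 16, 18]
Visit 12; enqueue 1, 6, 15 → queue [14, 16, 18, 1, 6, 15]
Visit 14 → queue [16, 18, 1, 6, 15]
Visit 16; enqueue 7 → queue [18, 1, 6, 15, 7]
Visit 18 → queue [1, 6, 15, 7]
Visit 1 → queue [6, 15, 7]
Visit 6; enqueue 11 → queue [15, 7, 11]
Visit 15 → queue [7, 11]
Visit 7 → queue [11]
Visit 11 → queue []

Visit order: 4, 2, 5, 17, 10, 13, 9, 3, 8, 12, 14, 16, 18, 1, 6, 15, 7, 11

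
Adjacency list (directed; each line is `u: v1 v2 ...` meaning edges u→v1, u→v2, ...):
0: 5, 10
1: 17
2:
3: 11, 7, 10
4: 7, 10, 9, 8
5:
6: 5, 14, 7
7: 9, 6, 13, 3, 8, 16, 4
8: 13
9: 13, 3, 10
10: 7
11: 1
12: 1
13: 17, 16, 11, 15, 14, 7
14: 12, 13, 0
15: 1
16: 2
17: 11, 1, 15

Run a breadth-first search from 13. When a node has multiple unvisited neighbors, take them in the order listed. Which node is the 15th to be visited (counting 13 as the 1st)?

Visit 13; enqueue 17, 16, 11, 15, 14, 7 → queue [17, 16, 11, 15, 14, 7]
Visit 17; enqueue 1 → queue [16, 11, 15, 14, 7, 1]
Visit 16; enqueue 2 → queue [11, 15, 14, 7, 1, 2]
Visit 11 → queue [15, 14, 7, 1, 2]
Visit 15 → queue [14, 7, 1, 2]
Visit 14; enqueue 12, 0 → queue [7, 1, 2, 12, 0]
Visit 7; enqueue 9, 6, 3, 8, 4 → queue [1, 2, 12, 0, 9, 6, 3, 8, 4]
Visit 1 → queue [2, 12, 0, 9, 6, 3, 8, 4]
Visit 2 → queue [12, 0, 9, 6, 3, 8, 4]
Visit 12 → queue [0, 9, 6, 3, 8, 4]
Visit 0; enqueue 5, 10 → queue [9, 6, 3, 8, 4, 5, 10]
Visit 9 → queue [6, 3, 8, 4, 5, 10]
Visit 6 → queue [3, 8, 4, 5, 10]
Visit 3 → queue [8, 4, 5, 10]
Visit 8 → queue [4, 5, 10]
Visit 4 → queue [5, 10]
Visit 5 → queue [10]
Visit 10 → queue []

Visit order: 13, 17, 16, 11, 15, 14, 7, 1, 2, 12, 0, 9, 6, 3, 8, 4, 5, 10

8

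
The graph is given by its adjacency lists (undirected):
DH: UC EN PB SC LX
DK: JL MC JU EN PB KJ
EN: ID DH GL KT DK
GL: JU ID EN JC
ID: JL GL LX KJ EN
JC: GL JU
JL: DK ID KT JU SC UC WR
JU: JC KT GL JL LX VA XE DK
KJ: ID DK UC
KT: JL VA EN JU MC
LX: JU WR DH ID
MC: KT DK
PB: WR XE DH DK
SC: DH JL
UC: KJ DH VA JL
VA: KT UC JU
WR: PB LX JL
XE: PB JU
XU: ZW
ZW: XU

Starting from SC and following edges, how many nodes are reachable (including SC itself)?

18

BFS from SC visits: SC, DH, JL, EN, LX, PB, UC, DK, ID, JU, KT, WR, GL, XE, KJ, VA, MC, JC
Reachable nodes: 18 of 20 total.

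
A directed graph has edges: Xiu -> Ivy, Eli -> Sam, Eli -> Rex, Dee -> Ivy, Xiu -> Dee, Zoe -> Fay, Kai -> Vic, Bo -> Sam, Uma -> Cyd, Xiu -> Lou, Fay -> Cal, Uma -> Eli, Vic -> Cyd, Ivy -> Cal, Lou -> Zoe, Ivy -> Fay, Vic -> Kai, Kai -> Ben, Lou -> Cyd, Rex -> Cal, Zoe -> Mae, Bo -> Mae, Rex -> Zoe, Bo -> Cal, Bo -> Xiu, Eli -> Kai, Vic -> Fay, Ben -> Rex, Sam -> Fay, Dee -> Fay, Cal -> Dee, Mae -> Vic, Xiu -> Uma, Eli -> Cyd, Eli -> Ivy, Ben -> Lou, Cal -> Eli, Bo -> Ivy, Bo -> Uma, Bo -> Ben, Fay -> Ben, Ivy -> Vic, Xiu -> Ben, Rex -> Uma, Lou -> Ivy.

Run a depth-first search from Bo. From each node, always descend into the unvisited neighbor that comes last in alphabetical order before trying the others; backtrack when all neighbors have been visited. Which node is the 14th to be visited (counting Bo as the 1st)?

Zoe

Visit Bo
Bo → Xiu
Xiu → Uma
Uma → Eli
Eli → Sam
Sam → Fay
Fay → Cal
Cal → Dee
Dee → Ivy
Ivy → Vic
Vic → Kai
Kai → Ben
Ben → Rex
Rex → Zoe
Zoe → Mae
Ben → Lou
Lou → Cyd

Visit order: Bo, Xiu, Uma, Eli, Sam, Fay, Cal, Dee, Ivy, Vic, Kai, Ben, Rex, Zoe, Mae, Lou, Cyd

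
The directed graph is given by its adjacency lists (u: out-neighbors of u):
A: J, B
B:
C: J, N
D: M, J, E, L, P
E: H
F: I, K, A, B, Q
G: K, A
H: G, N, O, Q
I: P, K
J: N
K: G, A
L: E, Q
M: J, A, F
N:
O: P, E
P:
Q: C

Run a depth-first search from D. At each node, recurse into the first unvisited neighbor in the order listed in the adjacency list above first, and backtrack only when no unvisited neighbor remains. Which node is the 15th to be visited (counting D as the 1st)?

H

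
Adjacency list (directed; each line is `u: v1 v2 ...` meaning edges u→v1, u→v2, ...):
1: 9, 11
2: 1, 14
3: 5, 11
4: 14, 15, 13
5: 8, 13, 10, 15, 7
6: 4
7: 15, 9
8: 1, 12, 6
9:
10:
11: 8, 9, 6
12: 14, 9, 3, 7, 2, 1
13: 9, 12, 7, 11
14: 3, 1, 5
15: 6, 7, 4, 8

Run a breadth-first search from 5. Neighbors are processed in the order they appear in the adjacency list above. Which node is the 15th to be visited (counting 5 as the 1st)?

Visit 5; enqueue 8, 13, 10, 15, 7 → queue [8, 13, 10, 15, 7]
Visit 8; enqueue 1, 12, 6 → queue [13, 10, 15, 7, 1, 12, 6]
Visit 13; enqueue 9, 11 → queue [10, 15, 7, 1, 12, 6, 9, 11]
Visit 10 → queue [15, 7, 1, 12, 6, 9, 11]
Visit 15; enqueue 4 → queue [7, 1, 12, 6, 9, 11, 4]
Visit 7 → queue [1, 12, 6, 9, 11, 4]
Visit 1 → queue [12, 6, 9, 11, 4]
Visit 12; enqueue 14, 3, 2 → queue [6, 9, 11, 4, 14, 3, 2]
Visit 6 → queue [9, 11, 4, 14, 3, 2]
Visit 9 → queue [11, 4, 14, 3, 2]
Visit 11 → queue [4, 14, 3, 2]
Visit 4 → queue [14, 3, 2]
Visit 14 → queue [3, 2]
Visit 3 → queue [2]
Visit 2 → queue []

Visit order: 5, 8, 13, 10, 15, 7, 1, 12, 6, 9, 11, 4, 14, 3, 2

2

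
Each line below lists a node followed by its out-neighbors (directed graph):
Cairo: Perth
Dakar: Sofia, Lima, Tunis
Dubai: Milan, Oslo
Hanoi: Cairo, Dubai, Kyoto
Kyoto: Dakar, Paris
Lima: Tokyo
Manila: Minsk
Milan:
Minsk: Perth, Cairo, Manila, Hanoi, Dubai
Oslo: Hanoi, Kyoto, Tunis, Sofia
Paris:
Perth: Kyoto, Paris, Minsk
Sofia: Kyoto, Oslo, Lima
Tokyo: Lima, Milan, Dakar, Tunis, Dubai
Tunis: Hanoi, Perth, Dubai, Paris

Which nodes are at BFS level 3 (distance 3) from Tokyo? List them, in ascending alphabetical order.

Cairo, Kyoto, Minsk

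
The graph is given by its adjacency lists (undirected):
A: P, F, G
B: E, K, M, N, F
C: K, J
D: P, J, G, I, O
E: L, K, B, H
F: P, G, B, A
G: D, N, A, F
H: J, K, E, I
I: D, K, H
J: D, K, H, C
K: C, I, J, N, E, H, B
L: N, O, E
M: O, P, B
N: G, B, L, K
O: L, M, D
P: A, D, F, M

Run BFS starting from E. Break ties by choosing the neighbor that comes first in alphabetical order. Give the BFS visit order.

E -> B -> H -> K -> L -> F -> M -> N -> I -> J -> C -> O -> A -> G -> P -> D

Visit E; enqueue B, H, K, L → queue [B, H, K, L]
Visit B; enqueue F, M, N → queue [H, K, L, F, M, N]
Visit H; enqueue I, J → queue [K, L, F, M, N, I, J]
Visit K; enqueue C → queue [L, F, M, N, I, J, C]
Visit L; enqueue O → queue [F, M, N, I, J, C, O]
Visit F; enqueue A, G, P → queue [M, N, I, J, C, O, A, G, P]
Visit M → queue [N, I, J, C, O, A, G, P]
Visit N → queue [I, J, C, O, A, G, P]
Visit I; enqueue D → queue [J, C, O, A, G, P, D]
Visit J → queue [C, O, A, G, P, D]
Visit C → queue [O, A, G, P, D]
Visit O → queue [A, G, P, D]
Visit A → queue [G, P, D]
Visit G → queue [P, D]
Visit P → queue [D]
Visit D → queue []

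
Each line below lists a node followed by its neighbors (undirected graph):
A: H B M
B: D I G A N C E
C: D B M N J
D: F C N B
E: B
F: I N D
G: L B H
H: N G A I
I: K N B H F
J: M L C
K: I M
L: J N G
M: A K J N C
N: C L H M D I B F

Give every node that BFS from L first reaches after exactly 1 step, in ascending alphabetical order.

Level 0: L
Level 1: G, J, N
Level 2: B, C, D, F, H, I, M
Level 3: A, E, K

G, J, N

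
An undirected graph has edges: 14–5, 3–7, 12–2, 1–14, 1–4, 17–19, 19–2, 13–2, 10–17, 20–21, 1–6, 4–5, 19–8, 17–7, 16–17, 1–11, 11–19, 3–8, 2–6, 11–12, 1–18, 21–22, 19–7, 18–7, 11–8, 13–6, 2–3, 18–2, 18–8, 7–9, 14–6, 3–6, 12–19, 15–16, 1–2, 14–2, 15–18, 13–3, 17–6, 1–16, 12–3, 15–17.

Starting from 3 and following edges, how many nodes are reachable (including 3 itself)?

BFS from 3 visits: 3, 13, 12, 8, 7, 6, 2, 19, 11, 18, 17, 9, 14, 1, 15, 16, 10, 5, 4
Reachable nodes: 19 of 22 total.

19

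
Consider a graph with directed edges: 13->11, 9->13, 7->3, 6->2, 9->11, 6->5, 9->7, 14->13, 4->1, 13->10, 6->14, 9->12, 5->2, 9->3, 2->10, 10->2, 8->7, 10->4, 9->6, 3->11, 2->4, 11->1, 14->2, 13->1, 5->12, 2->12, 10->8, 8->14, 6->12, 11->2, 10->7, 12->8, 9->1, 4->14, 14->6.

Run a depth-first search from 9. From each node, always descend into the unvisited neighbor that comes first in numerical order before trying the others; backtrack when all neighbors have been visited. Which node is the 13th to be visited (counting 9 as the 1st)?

Visit 9
9 → 1
9 → 3
3 → 11
11 → 2
2 → 4
4 → 14
14 → 6
6 → 5
5 → 12
12 → 8
8 → 7
14 → 13
13 → 10

Visit order: 9, 1, 3, 11, 2, 4, 14, 6, 5, 12, 8, 7, 13, 10

13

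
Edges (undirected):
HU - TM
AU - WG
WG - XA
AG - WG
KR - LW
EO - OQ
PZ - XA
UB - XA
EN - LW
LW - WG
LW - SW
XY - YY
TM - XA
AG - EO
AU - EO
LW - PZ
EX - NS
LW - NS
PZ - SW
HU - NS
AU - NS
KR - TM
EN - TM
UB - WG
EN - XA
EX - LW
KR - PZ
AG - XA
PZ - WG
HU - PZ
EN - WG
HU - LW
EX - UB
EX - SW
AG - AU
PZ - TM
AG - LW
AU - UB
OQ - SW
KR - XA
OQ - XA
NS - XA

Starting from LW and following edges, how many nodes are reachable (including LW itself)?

BFS from LW visits: LW, AG, EN, EX, HU, KR, NS, PZ, SW, WG, AU, EO, XA, TM, UB, OQ
Reachable nodes: 16 of 18 total.

16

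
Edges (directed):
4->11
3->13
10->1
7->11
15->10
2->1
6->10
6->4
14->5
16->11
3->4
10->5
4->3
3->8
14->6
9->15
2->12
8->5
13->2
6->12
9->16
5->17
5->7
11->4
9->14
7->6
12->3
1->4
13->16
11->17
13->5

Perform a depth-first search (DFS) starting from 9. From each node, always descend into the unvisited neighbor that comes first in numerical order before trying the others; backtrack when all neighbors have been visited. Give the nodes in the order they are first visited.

9, 14, 5, 7, 6, 4, 3, 8, 13, 2, 1, 12, 16, 11, 17, 10, 15

Visit 9
9 → 14
14 → 5
5 → 7
7 → 6
6 → 4
4 → 3
3 → 8
3 → 13
13 → 2
2 → 1
2 → 12
13 → 16
16 → 11
11 → 17
6 → 10
9 → 15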